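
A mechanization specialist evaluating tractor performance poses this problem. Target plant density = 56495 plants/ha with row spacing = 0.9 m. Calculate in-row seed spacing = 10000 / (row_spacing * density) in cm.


spacing = 10000 / (row_sp * density)
        = 10000 / (0.9 * 56495)
        = 10000 / 50845.50
        = 0.19667 m = 19.67 cm


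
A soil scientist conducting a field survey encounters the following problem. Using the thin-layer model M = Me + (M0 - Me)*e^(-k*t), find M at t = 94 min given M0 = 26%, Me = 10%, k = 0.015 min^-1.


M = Me + (M0 - Me) * e^(-k*t)
  = 10 + (26 - 10) * e^(-0.015*94)
  = 10 + 16 * e^(-1.410)
  = 10 + 16 * 0.24414
  = 10 + 3.9063
  = 13.91%


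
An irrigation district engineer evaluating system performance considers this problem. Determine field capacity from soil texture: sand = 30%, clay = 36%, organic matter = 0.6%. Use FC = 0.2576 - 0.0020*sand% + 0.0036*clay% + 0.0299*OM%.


FC = 0.2576 - 0.0020*30 + 0.0036*36 + 0.0299*0.6
   = 0.2576 - 0.0600 + 0.1296 + 0.0179
   = 0.3451


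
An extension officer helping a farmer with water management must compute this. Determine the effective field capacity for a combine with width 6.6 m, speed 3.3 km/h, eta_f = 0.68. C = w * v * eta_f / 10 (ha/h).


C = w * v * eta_f / 10
  = 6.6 * 3.3 * 0.68 / 10
  = 14.81 / 10
  = 1.48 ha/h


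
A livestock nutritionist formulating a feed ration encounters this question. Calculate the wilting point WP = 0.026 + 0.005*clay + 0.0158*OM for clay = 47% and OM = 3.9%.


WP = 0.026 + 0.005*47 + 0.0158*3.9
   = 0.026 + 0.2350 + 0.0616
   = 0.3226


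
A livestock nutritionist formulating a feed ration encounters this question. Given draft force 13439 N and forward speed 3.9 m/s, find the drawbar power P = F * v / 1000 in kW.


P = F * v / 1000
  = 13439 * 3.9 / 1000
  = 52412.10 / 1000
  = 52.41 kW


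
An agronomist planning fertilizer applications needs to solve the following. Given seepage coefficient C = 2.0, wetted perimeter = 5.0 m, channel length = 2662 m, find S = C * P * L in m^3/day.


S = C * P * L
  = 2.0 * 5.0 * 2662
  = 26620 m^3/day


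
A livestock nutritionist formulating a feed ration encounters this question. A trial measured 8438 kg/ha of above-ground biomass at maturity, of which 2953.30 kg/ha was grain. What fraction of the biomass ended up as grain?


HI = grain_yield / biomass
   = 2953.30 / 8438
   = 0.35


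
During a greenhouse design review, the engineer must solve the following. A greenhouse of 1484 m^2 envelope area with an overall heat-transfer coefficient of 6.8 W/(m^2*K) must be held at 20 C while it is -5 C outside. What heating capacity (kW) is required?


dT = 20 - (-5) = 25 K
Q = U * A * dT
  = 6.8 * 1484 * 25
  = 252280 W = 252.28 kW


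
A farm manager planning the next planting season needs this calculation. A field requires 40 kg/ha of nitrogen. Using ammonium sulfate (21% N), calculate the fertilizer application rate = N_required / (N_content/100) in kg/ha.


Rate = N_required / (N_content / 100)
     = 40 / (21 / 100)
     = 40 / 0.21
     = 190.48 kg/ha


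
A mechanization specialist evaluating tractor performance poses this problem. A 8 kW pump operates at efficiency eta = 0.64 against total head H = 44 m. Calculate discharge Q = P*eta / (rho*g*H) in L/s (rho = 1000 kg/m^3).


Q = (P * 1000 * eta) / (rho * g * H)
  = (8 * 1000 * 0.64) / (1000 * 9.81 * 44)
  = 5120 / 431640
  = 0.01186 m^3/s = 11.86 L/s


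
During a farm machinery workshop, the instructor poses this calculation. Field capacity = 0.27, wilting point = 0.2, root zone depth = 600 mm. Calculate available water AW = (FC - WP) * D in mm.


AW = (FC - WP) * D
   = (0.27 - 0.2) * 600
   = 0.07 * 600
   = 42 mm


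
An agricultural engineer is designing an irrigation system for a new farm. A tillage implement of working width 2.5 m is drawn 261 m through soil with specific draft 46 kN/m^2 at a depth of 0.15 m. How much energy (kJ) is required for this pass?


E = k * d * w * L
  = 46 * 0.15 * 2.5 * 261
  = 4502.25 kJ


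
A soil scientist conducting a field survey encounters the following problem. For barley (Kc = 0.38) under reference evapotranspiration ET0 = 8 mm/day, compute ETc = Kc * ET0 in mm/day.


ETc = Kc * ET0
    = 0.38 * 8
    = 3.04 mm/day


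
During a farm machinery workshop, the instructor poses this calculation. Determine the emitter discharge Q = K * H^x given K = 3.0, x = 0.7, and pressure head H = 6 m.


Q = K * H^x
  = 3.0 * 6^0.7
  = 3.0 * 3.5051
  = 10.52 L/h


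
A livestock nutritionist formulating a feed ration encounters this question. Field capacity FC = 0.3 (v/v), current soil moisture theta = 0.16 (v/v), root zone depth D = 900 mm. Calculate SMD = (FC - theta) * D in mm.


SMD = (FC - theta) * D
    = (0.3 - 0.16) * 900
    = 0.140 * 900
    = 126 mm


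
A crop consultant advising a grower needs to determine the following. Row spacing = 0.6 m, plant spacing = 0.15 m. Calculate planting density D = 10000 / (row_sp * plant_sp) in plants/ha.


D = 10000 / (row_sp * plant_sp)
  = 10000 / (0.6 * 0.15)
  = 10000 / 0.0900
  = 111111.11 plants/ha


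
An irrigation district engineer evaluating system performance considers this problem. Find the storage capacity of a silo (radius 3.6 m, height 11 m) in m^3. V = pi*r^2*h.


V = pi * r^2 * h
  = pi * 3.6^2 * 11
  = pi * 12.96 * 11
  = 447.87 m^3


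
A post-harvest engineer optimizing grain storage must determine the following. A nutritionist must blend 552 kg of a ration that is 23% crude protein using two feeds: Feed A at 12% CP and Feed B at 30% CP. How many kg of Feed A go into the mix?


parts_A = CP_b - target = 30 - 23 = 7
parts_B = target - CP_a = 23 - 12 = 11
total_parts = 7 + 11 = 18
Feed A = 552 * 7 / 18 = 214.67 kg
Feed B = 552 * 11 / 18 = 337.33 kg

214.67 kg


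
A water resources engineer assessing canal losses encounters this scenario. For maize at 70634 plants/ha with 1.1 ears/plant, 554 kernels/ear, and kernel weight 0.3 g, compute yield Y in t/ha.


Y = density * ears * kernels * kw
  = 70634 * 1.1 * 554 * 0.3 g/ha
  = 12913307.88 g/ha
  = 12913.31 kg/ha = 12.91 t/ha


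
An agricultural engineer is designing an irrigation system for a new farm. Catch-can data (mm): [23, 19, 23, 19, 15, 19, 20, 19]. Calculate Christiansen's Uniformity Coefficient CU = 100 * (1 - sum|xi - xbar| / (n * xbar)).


xbar = 157 / 8 = 19.625
sum|xi - xbar| = 14.250
CU = 100 * (1 - 14.250 / (8 * 19.625))
   = 100 * (1 - 0.0908)
   = 90.92%


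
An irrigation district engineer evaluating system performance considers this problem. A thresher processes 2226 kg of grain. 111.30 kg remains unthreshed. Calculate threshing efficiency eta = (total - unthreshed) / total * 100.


eta = (total - unthreshed) / total * 100
    = (2226 - 111.30) / 2226 * 100
    = 2114.70 / 2226 * 100
    = 95%


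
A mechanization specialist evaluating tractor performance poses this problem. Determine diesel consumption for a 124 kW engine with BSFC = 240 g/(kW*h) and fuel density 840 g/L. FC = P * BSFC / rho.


FC = P * BSFC / rho_fuel
   = 124 * 240 / 840
   = 29760 / 840
   = 35.43 L/h


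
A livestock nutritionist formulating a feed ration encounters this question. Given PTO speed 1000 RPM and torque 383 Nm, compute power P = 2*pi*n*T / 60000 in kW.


P = 2*pi*n*T / 60000
  = 2*pi * 1000 * 383 / 60000
  = 2406459.97 / 60000
  = 40.11 kW


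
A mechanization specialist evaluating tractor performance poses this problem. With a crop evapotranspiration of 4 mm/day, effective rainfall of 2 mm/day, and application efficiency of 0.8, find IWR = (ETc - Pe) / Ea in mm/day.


IWR = (ETc - Pe) / Ea
    = (4 - 2) / 0.8
    = 2 / 0.8
    = 2.50 mm/day


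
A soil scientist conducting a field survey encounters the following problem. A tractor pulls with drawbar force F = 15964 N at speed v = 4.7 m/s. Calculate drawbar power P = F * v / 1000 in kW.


P = F * v / 1000
  = 15964 * 4.7 / 1000
  = 75030.80 / 1000
  = 75.03 kW


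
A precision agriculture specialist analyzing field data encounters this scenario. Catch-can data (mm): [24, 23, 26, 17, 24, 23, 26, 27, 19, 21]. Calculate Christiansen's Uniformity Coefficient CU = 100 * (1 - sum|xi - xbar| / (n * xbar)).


xbar = 230 / 10 = 23
sum|xi - xbar| = 24
CU = 100 * (1 - 24 / (10 * 23))
   = 100 * (1 - 0.1043)
   = 89.57%


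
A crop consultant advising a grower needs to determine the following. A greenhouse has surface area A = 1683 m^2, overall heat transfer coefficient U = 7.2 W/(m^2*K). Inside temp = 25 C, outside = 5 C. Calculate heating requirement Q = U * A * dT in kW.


dT = 25 - (5) = 20 K
Q = U * A * dT
  = 7.2 * 1683 * 20
  = 242352 W = 242.35 kW


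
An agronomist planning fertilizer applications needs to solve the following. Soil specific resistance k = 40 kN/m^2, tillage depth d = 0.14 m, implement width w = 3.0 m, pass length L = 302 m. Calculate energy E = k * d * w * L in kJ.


E = k * d * w * L
  = 40 * 0.14 * 3.0 * 302
  = 5073.60 kJ


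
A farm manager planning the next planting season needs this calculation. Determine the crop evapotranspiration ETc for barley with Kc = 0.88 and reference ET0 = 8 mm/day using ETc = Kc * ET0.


ETc = Kc * ET0
    = 0.88 * 8
    = 7.04 mm/day


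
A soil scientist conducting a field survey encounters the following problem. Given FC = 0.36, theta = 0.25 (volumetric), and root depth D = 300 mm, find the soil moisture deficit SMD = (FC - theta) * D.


SMD = (FC - theta) * D
    = (0.36 - 0.25) * 300
    = 0.110 * 300
    = 33 mm


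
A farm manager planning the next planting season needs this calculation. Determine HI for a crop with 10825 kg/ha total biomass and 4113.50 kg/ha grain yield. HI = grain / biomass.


HI = grain_yield / biomass
   = 4113.50 / 10825
   = 0.38


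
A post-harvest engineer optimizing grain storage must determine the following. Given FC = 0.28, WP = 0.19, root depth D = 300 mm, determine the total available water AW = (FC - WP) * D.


AW = (FC - WP) * D
   = (0.28 - 0.19) * 300
   = 0.09 * 300
   = 27 mm


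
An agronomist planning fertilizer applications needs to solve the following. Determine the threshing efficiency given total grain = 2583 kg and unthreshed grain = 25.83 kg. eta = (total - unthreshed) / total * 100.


eta = (total - unthreshed) / total * 100
    = (2583 - 25.83) / 2583 * 100
    = 2557.17 / 2583 * 100
    = 99%


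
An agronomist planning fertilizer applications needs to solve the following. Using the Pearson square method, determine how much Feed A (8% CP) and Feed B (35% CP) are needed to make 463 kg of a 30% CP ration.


parts_A = CP_b - target = 35 - 30 = 5
parts_B = target - CP_a = 30 - 8 = 22
total_parts = 5 + 22 = 27
Feed A = 463 * 5 / 27 = 85.74 kg
Feed B = 463 * 22 / 27 = 377.26 kg

85.74 kg


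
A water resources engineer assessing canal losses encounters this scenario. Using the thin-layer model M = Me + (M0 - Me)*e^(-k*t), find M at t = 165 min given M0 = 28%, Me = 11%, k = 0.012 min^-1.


M = Me + (M0 - Me) * e^(-k*t)
  = 11 + (28 - 11) * e^(-0.012*165)
  = 11 + 17 * e^(-1.980)
  = 11 + 17 * 0.13807
  = 11 + 2.3472
  = 13.35%


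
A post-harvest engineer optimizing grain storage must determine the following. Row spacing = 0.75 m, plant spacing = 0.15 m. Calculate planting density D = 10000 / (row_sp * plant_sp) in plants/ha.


D = 10000 / (row_sp * plant_sp)
  = 10000 / (0.75 * 0.15)
  = 10000 / 0.1125
  = 88888.89 plants/ha


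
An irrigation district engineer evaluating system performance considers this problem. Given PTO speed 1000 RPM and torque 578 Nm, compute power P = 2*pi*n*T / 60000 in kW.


P = 2*pi*n*T / 60000
  = 2*pi * 1000 * 578 / 60000
  = 3631681.11 / 60000
  = 60.53 kW


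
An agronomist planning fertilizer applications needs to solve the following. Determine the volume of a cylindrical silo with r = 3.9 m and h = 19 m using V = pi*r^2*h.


V = pi * r^2 * h
  = pi * 3.9^2 * 19
  = pi * 15.21 * 19
  = 907.89 m^3


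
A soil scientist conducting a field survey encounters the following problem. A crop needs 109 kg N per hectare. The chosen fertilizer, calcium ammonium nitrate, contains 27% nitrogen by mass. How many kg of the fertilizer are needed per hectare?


Rate = N_required / (N_content / 100)
     = 109 / (27 / 100)
     = 109 / 0.27
     = 403.70 kg/ha


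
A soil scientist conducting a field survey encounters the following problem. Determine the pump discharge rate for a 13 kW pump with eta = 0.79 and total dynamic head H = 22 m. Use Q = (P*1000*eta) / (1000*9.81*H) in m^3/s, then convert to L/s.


Q = (P * 1000 * eta) / (rho * g * H)
  = (13 * 1000 * 0.79) / (1000 * 9.81 * 22)
  = 10270 / 215820
  = 0.04759 m^3/s = 47.59 L/s


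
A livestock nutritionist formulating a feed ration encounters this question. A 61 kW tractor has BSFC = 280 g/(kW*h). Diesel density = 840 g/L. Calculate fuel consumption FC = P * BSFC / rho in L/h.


FC = P * BSFC / rho_fuel
   = 61 * 280 / 840
   = 17080 / 840
   = 20.33 L/h


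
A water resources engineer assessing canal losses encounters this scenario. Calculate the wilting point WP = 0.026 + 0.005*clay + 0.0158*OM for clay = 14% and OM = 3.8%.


WP = 0.026 + 0.005*14 + 0.0158*3.8
   = 0.026 + 0.0700 + 0.0600
   = 0.1560


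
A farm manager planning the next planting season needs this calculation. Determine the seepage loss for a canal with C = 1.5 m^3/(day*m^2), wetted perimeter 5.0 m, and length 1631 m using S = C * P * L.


S = C * P * L
  = 1.5 * 5.0 * 1631
  = 12232.50 m^3/day


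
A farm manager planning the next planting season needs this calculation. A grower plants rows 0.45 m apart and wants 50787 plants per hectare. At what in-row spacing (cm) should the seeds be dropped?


spacing = 10000 / (row_sp * density)
        = 10000 / (0.45 * 50787)
        = 10000 / 22854.15
        = 0.43756 m = 43.76 cm


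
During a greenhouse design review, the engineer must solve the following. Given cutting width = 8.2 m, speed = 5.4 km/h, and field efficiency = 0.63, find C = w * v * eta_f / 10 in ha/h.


C = w * v * eta_f / 10
  = 8.2 * 5.4 * 0.63 / 10
  = 27.90 / 10
  = 2.79 ha/h


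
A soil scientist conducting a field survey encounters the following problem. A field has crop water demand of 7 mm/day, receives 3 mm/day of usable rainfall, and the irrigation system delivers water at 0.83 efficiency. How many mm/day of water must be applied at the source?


IWR = (ETc - Pe) / Ea
    = (7 - 3) / 0.83
    = 4 / 0.83
    = 4.82 mm/day


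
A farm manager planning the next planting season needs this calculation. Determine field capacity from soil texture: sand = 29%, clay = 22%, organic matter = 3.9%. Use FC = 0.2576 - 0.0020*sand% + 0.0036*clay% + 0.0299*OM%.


FC = 0.2576 - 0.0020*29 + 0.0036*22 + 0.0299*3.9
   = 0.2576 - 0.0580 + 0.0792 + 0.1166
   = 0.3954


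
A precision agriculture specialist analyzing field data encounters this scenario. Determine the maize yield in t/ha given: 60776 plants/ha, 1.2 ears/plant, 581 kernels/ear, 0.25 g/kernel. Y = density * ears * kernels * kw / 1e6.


Y = density * ears * kernels * kw
  = 60776 * 1.2 * 581 * 0.25 g/ha
  = 10593256.80 g/ha
  = 10593.26 kg/ha = 10.59 t/ha


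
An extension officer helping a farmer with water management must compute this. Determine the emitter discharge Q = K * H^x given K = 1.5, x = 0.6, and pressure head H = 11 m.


Q = K * H^x
  = 1.5 * 11^0.6
  = 1.5 * 4.2154
  = 6.32 L/h


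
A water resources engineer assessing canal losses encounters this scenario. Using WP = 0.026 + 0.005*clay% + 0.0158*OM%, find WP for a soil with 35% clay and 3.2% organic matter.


WP = 0.026 + 0.005*35 + 0.0158*3.2
   = 0.026 + 0.1750 + 0.0506
   = 0.2516


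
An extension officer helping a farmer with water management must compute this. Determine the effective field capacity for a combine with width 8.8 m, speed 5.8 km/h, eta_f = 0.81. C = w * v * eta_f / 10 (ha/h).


C = w * v * eta_f / 10
  = 8.8 * 5.8 * 0.81 / 10
  = 41.34 / 10
  = 4.13 ha/h


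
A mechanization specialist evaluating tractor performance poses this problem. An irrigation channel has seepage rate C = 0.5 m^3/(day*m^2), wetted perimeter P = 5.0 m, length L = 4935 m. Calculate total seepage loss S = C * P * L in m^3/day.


S = C * P * L
  = 0.5 * 5.0 * 4935
  = 12337.50 m^3/day


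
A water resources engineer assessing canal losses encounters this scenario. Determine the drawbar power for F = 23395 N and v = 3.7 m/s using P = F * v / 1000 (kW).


P = F * v / 1000
  = 23395 * 3.7 / 1000
  = 86561.50 / 1000
  = 86.56 kW


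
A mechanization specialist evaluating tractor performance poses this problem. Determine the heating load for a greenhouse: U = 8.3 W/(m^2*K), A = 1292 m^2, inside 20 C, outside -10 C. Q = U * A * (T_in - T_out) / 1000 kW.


dT = 20 - (-10) = 30 K
Q = U * A * dT
  = 8.3 * 1292 * 30
  = 321708 W = 321.71 kW


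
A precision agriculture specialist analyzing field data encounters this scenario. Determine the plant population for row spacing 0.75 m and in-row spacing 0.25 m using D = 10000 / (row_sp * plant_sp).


D = 10000 / (row_sp * plant_sp)
  = 10000 / (0.75 * 0.25)
  = 10000 / 0.1875
  = 53333.33 plants/ha


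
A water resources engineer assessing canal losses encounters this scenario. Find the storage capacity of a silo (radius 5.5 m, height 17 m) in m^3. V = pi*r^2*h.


V = pi * r^2 * h
  = pi * 5.5^2 * 17
  = pi * 30.25 * 17
  = 1615.56 m^3


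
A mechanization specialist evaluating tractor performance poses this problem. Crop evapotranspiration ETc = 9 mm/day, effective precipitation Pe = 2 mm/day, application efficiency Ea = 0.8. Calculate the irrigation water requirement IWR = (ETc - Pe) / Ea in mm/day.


IWR = (ETc - Pe) / Ea
    = (9 - 2) / 0.8
    = 7 / 0.8
    = 8.75 mm/day


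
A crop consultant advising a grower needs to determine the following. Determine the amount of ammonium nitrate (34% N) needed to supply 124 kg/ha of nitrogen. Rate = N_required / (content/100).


Rate = N_required / (N_content / 100)
     = 124 / (34 / 100)
     = 124 / 0.34
     = 364.71 kg/ha


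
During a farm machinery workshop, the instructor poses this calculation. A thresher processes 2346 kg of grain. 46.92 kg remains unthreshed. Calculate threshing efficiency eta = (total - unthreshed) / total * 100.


eta = (total - unthreshed) / total * 100
    = (2346 - 46.92) / 2346 * 100
    = 2299.08 / 2346 * 100
    = 98%


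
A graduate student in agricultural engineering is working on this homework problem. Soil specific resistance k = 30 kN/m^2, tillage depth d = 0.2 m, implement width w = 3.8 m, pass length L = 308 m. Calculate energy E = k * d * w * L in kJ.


E = k * d * w * L
  = 30 * 0.2 * 3.8 * 308
  = 7022.40 kJ


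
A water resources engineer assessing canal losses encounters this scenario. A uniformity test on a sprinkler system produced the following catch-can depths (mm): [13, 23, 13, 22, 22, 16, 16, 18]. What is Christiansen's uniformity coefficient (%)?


xbar = 143 / 8 = 17.875
sum|xi - xbar| = 27
CU = 100 * (1 - 27 / (8 * 17.875))
   = 100 * (1 - 0.1888)
   = 81.12%


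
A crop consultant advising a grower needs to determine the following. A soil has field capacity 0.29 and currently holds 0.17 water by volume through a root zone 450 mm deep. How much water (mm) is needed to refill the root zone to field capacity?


SMD = (FC - theta) * D
    = (0.29 - 0.17) * 450
    = 0.120 * 450
    = 54 mm


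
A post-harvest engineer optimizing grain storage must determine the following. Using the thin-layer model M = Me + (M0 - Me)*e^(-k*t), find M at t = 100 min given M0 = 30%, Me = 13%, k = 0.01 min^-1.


M = Me + (M0 - Me) * e^(-k*t)
  = 13 + (30 - 13) * e^(-0.01*100)
  = 13 + 17 * e^(-1)
  = 13 + 17 * 0.36788
  = 13 + 6.2540
  = 19.25%


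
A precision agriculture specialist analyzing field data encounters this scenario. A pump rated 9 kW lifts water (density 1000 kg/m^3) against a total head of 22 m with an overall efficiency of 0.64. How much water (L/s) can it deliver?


Q = (P * 1000 * eta) / (rho * g * H)
  = (9 * 1000 * 0.64) / (1000 * 9.81 * 22)
  = 5760 / 215820
  = 0.02669 m^3/s = 26.69 L/s


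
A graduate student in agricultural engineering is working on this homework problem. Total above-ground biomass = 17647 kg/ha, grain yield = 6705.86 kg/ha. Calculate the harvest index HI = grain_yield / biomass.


HI = grain_yield / biomass
   = 6705.86 / 17647
   = 0.38


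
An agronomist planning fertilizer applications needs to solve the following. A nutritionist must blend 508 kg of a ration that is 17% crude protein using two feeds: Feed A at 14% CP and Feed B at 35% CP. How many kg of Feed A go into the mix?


parts_A = CP_b - target = 35 - 17 = 18
parts_B = target - CP_a = 17 - 14 = 3
total_parts = 18 + 3 = 21
Feed A = 508 * 18 / 21 = 435.43 kg
Feed B = 508 * 3 / 21 = 72.57 kg

435.43 kg


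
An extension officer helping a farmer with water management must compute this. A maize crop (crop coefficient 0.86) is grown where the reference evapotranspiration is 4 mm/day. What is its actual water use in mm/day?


ETc = Kc * ET0
    = 0.86 * 4
    = 3.44 mm/day


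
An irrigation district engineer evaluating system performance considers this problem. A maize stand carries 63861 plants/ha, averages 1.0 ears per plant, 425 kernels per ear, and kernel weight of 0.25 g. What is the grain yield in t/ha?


Y = density * ears * kernels * kw
  = 63861 * 1.0 * 425 * 0.25 g/ha
  = 6785231.25 g/ha
  = 6785.23 kg/ha = 6.79 t/ha


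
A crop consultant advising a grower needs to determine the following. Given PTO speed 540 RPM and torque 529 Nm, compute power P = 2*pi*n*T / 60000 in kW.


P = 2*pi*n*T / 60000
  = 2*pi * 540 * 529 / 60000
  = 1794854.71 / 60000
  = 29.91 kW


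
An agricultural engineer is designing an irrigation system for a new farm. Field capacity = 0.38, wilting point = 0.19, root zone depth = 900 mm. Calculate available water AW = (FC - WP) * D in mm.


AW = (FC - WP) * D
   = (0.38 - 0.19) * 900
   = 0.19 * 900
   = 171 mm


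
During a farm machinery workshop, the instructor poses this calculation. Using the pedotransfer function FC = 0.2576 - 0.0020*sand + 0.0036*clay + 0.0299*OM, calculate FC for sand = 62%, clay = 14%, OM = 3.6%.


FC = 0.2576 - 0.0020*62 + 0.0036*14 + 0.0299*3.6
   = 0.2576 - 0.1240 + 0.0504 + 0.1076
   = 0.2916


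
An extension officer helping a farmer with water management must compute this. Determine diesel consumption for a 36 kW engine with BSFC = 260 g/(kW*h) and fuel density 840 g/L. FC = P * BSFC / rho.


FC = P * BSFC / rho_fuel
   = 36 * 260 / 840
   = 9360 / 840
   = 11.14 L/h


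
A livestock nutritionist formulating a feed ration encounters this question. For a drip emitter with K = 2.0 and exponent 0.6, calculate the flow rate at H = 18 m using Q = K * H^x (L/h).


Q = K * H^x
  = 2.0 * 18^0.6
  = 2.0 * 5.6645
  = 11.33 L/h


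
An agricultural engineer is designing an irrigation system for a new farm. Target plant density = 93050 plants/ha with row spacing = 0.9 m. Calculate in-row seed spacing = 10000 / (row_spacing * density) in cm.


spacing = 10000 / (row_sp * density)
        = 10000 / (0.9 * 93050)
        = 10000 / 83745
        = 0.11941 m = 11.94 cm


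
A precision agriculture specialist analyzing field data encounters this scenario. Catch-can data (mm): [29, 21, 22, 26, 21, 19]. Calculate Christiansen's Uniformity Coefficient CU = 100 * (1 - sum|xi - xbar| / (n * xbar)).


xbar = 138 / 6 = 23
sum|xi - xbar| = 18
CU = 100 * (1 - 18 / (6 * 23))
   = 100 * (1 - 0.1304)
   = 86.96%


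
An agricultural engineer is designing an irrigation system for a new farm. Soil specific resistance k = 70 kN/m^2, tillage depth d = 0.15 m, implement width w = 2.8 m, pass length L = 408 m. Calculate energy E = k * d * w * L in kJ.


E = k * d * w * L
  = 70 * 0.15 * 2.8 * 408
  = 11995.20 kJ


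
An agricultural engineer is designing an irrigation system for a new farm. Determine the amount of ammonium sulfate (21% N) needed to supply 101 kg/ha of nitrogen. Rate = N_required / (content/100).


Rate = N_required / (N_content / 100)
     = 101 / (21 / 100)
     = 101 / 0.21
     = 480.95 kg/ha


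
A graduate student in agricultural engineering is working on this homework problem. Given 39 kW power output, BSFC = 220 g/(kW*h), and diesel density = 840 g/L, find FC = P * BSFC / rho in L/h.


FC = P * BSFC / rho_fuel
   = 39 * 220 / 840
   = 8580 / 840
   = 10.21 L/h


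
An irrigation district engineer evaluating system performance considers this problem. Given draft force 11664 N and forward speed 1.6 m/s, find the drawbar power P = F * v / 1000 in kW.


P = F * v / 1000
  = 11664 * 1.6 / 1000
  = 18662.40 / 1000
  = 18.66 kW


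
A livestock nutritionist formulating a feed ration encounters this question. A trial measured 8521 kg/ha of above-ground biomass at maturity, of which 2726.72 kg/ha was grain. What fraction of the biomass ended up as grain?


HI = grain_yield / biomass
   = 2726.72 / 8521
   = 0.32


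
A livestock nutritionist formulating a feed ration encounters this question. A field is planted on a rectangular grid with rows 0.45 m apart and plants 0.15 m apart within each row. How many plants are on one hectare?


D = 10000 / (row_sp * plant_sp)
  = 10000 / (0.45 * 0.15)
  = 10000 / 0.0675
  = 148148.15 plants/ha


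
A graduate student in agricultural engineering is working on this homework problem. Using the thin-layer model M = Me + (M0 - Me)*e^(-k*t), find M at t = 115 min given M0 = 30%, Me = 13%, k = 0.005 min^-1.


M = Me + (M0 - Me) * e^(-k*t)
  = 13 + (30 - 13) * e^(-0.005*115)
  = 13 + 17 * e^(-0.575)
  = 13 + 17 * 0.56270
  = 13 + 9.5660
  = 22.57%


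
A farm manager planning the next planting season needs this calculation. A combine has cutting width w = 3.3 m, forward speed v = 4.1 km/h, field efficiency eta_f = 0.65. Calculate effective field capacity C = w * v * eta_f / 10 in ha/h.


C = w * v * eta_f / 10
  = 3.3 * 4.1 * 0.65 / 10
  = 8.79 / 10
  = 0.88 ha/h


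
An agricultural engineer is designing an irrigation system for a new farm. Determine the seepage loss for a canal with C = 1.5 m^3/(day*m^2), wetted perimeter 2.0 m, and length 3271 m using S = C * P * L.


S = C * P * L
  = 1.5 * 2.0 * 3271
  = 9813 m^3/day


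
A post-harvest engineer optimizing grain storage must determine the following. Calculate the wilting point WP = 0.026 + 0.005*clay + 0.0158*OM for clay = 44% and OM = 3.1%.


WP = 0.026 + 0.005*44 + 0.0158*3.1
   = 0.026 + 0.2200 + 0.0490
   = 0.2950


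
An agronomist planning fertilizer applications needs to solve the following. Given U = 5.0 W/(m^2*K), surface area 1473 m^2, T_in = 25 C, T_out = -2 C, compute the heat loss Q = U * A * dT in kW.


dT = 25 - (-2) = 27 K
Q = U * A * dT
  = 5.0 * 1473 * 27
  = 198855 W = 198.86 kW


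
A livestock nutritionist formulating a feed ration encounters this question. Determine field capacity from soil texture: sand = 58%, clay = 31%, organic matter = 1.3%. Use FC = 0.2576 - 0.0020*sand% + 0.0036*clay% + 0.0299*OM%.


FC = 0.2576 - 0.0020*58 + 0.0036*31 + 0.0299*1.3
   = 0.2576 - 0.1160 + 0.1116 + 0.0389
   = 0.2921


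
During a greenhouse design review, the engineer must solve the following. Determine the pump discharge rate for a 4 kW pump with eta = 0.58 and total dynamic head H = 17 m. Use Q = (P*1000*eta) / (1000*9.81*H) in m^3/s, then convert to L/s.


Q = (P * 1000 * eta) / (rho * g * H)
  = (4 * 1000 * 0.58) / (1000 * 9.81 * 17)
  = 2320 / 166770
  = 0.01391 m^3/s = 13.91 L/s


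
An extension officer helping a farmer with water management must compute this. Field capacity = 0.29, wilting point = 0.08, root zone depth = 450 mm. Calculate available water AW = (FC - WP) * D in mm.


AW = (FC - WP) * D
   = (0.29 - 0.08) * 450
   = 0.21 * 450
   = 94.50 mm


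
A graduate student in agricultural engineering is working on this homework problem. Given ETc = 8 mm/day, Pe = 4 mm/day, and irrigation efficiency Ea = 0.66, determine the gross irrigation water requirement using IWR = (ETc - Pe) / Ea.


IWR = (ETc - Pe) / Ea
    = (8 - 4) / 0.66
    = 4 / 0.66
    = 6.06 mm/day


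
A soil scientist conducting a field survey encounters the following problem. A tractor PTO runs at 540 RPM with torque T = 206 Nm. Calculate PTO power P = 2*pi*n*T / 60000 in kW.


P = 2*pi*n*T / 60000
  = 2*pi * 540 * 206 / 60000
  = 698941.53 / 60000
  = 11.65 kW


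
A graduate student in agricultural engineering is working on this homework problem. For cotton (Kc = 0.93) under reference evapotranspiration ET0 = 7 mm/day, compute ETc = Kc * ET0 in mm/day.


ETc = Kc * ET0
    = 0.93 * 7
    = 6.51 mm/day


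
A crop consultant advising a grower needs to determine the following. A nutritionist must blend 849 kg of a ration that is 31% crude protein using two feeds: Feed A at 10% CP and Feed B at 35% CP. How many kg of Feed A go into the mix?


parts_A = CP_b - target = 35 - 31 = 4
parts_B = target - CP_a = 31 - 10 = 21
total_parts = 4 + 21 = 25
Feed A = 849 * 4 / 25 = 135.84 kg
Feed B = 849 * 21 / 25 = 713.16 kg

135.84 kg


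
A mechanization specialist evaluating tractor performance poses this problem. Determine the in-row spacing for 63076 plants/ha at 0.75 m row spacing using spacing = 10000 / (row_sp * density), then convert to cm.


spacing = 10000 / (row_sp * density)
        = 10000 / (0.75 * 63076)
        = 10000 / 47307
        = 0.21139 m = 21.14 cm


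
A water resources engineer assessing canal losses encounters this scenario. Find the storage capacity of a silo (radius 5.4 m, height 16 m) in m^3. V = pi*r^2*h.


V = pi * r^2 * h
  = pi * 5.4^2 * 16
  = pi * 29.16 * 16
  = 1465.74 m^3


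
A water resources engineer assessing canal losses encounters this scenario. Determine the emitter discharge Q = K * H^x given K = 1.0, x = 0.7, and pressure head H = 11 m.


Q = K * H^x
  = 1.0 * 11^0.7
  = 1.0 * 5.3577
  = 5.36 L/h


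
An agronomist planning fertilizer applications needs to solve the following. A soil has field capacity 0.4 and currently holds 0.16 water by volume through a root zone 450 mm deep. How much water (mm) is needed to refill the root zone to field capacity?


SMD = (FC - theta) * D
    = (0.4 - 0.16) * 450
    = 0.240 * 450
    = 108 mm


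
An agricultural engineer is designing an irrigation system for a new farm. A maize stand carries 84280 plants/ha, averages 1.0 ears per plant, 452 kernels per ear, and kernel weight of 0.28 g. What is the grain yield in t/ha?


Y = density * ears * kernels * kw
  = 84280 * 1.0 * 452 * 0.28 g/ha
  = 10666476.80 g/ha
  = 10666.48 kg/ha = 10.67 t/ha


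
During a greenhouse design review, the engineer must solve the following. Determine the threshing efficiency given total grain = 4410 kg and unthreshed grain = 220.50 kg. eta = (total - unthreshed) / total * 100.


eta = (total - unthreshed) / total * 100
    = (4410 - 220.50) / 4410 * 100
    = 4189.50 / 4410 * 100
    = 95%


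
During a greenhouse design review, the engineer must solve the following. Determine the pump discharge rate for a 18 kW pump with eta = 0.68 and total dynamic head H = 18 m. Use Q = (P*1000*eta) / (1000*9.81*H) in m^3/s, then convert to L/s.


Q = (P * 1000 * eta) / (rho * g * H)
  = (18 * 1000 * 0.68) / (1000 * 9.81 * 18)
  = 12240 / 176580
  = 0.06932 m^3/s = 69.32 L/s


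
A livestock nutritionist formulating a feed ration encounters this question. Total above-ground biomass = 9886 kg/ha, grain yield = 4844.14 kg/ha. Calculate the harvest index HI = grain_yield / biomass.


HI = grain_yield / biomass
   = 4844.14 / 9886
   = 0.49


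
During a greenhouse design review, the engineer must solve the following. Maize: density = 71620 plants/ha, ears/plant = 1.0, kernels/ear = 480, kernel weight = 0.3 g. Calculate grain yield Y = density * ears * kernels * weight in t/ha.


Y = density * ears * kernels * kw
  = 71620 * 1.0 * 480 * 0.3 g/ha
  = 10313280 g/ha
  = 10313.28 kg/ha = 10.31 t/ha


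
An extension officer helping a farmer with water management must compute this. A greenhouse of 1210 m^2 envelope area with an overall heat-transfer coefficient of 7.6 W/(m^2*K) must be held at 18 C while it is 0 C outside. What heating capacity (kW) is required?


dT = 18 - (0) = 18 K
Q = U * A * dT
  = 7.6 * 1210 * 18
  = 165528 W = 165.53 kW


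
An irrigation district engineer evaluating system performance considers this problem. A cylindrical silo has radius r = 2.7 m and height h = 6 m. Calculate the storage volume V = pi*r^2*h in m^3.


V = pi * r^2 * h
  = pi * 2.7^2 * 6
  = pi * 7.29 * 6
  = 137.41 m^3


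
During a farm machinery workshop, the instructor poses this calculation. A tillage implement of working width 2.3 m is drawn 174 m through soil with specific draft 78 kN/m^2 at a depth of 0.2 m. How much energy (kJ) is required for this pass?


E = k * d * w * L
  = 78 * 0.2 * 2.3 * 174
  = 6243.12 kJ


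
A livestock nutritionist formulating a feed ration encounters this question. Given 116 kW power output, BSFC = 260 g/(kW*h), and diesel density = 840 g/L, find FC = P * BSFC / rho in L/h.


FC = P * BSFC / rho_fuel
   = 116 * 260 / 840
   = 30160 / 840
   = 35.90 L/h


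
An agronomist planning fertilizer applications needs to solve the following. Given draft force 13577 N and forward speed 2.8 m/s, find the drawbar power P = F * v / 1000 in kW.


P = F * v / 1000
  = 13577 * 2.8 / 1000
  = 38015.60 / 1000
  = 38.02 kW


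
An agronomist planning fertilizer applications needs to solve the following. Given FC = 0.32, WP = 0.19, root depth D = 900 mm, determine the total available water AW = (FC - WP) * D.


AW = (FC - WP) * D
   = (0.32 - 0.19) * 900
   = 0.13 * 900
   = 117 mm


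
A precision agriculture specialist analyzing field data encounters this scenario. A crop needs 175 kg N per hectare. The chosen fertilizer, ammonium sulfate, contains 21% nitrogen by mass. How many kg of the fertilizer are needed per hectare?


Rate = N_required / (N_content / 100)
     = 175 / (21 / 100)
     = 175 / 0.21
     = 833.33 kg/ha


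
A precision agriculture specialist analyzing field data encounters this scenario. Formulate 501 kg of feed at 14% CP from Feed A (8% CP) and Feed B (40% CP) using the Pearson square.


parts_A = CP_b - target = 40 - 14 = 26
parts_B = target - CP_a = 14 - 8 = 6
total_parts = 26 + 6 = 32
Feed A = 501 * 26 / 32 = 407.06 kg
Feed B = 501 * 6 / 32 = 93.94 kg

407.06 kg


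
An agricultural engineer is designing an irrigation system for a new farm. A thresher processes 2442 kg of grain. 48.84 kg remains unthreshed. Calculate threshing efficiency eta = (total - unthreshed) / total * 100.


eta = (total - unthreshed) / total * 100
    = (2442 - 48.84) / 2442 * 100
    = 2393.16 / 2442 * 100
    = 98%


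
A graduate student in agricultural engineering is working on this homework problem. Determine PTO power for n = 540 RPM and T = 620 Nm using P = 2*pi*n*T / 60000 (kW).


P = 2*pi*n*T / 60000
  = 2*pi * 540 * 620 / 60000
  = 2103610.44 / 60000
  = 35.06 kW


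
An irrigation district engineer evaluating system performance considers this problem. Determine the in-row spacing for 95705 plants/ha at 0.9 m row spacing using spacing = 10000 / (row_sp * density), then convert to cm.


spacing = 10000 / (row_sp * density)
        = 10000 / (0.9 * 95705)
        = 10000 / 86134.50
        = 0.11610 m = 11.61 cm


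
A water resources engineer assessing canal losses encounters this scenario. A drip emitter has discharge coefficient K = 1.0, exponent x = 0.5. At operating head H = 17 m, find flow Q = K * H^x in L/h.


Q = K * H^x
  = 1.0 * 17^0.5
  = 1.0 * 4.1231
  = 4.12 L/h


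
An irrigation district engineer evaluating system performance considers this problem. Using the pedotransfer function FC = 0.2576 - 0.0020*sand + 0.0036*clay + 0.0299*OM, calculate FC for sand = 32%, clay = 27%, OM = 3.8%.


FC = 0.2576 - 0.0020*32 + 0.0036*27 + 0.0299*3.8
   = 0.2576 - 0.0640 + 0.0972 + 0.1136
   = 0.4044


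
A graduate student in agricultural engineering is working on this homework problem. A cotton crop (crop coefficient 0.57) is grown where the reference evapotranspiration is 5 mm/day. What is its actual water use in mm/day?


ETc = Kc * ET0
    = 0.57 * 5
    = 2.85 mm/day


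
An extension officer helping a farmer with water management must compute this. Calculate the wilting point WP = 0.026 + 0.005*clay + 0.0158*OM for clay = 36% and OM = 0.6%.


WP = 0.026 + 0.005*36 + 0.0158*0.6
   = 0.026 + 0.1800 + 0.0095
   = 0.2155


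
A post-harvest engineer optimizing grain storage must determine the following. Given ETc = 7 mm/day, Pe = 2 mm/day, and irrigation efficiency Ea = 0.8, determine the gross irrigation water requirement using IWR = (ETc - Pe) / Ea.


IWR = (ETc - Pe) / Ea
    = (7 - 2) / 0.8
    = 5 / 0.8
    = 6.25 mm/day


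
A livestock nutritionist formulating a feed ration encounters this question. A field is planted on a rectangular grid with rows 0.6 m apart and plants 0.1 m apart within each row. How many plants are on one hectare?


D = 10000 / (row_sp * plant_sp)
  = 10000 / (0.6 * 0.1)
  = 10000 / 0.0600
  = 166666.67 plants/ha


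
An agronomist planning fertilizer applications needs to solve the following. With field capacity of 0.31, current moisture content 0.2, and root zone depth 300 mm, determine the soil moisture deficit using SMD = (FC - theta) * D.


SMD = (FC - theta) * D
    = (0.31 - 0.2) * 300
    = 0.110 * 300
    = 33 mm


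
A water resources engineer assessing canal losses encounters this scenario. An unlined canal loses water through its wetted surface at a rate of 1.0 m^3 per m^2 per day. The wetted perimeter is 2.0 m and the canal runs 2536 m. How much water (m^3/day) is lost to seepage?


S = C * P * L
  = 1.0 * 2.0 * 2536
  = 5072 m^3/day


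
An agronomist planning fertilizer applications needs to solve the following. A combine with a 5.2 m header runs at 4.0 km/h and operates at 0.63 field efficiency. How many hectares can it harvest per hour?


C = w * v * eta_f / 10
  = 5.2 * 4.0 * 0.63 / 10
  = 13.10 / 10
  = 1.31 ha/h


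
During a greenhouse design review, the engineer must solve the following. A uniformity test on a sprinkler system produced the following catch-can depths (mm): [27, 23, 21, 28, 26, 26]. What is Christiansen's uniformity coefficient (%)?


xbar = 151 / 6 = 25.167
sum|xi - xbar| = 12.667
CU = 100 * (1 - 12.667 / (6 * 25.167))
   = 100 * (1 - 0.0839)
   = 91.61%


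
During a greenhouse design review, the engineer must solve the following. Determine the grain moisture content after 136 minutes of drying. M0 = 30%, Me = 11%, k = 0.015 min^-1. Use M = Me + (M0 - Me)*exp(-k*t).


M = Me + (M0 - Me) * e^(-k*t)
  = 11 + (30 - 11) * e^(-0.015*136)
  = 11 + 19 * e^(-2.040)
  = 11 + 19 * 0.13003
  = 11 + 2.4705
  = 13.47%


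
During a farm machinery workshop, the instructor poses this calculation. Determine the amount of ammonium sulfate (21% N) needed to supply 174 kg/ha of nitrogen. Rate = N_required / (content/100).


Rate = N_required / (N_content / 100)
     = 174 / (21 / 100)
     = 174 / 0.21
     = 828.57 kg/ha


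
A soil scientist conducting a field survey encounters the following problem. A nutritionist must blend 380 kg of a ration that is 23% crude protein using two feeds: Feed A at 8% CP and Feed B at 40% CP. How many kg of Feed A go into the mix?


parts_A = CP_b - target = 40 - 23 = 17
parts_B = target - CP_a = 23 - 8 = 15
total_parts = 17 + 15 = 32
Feed A = 380 * 17 / 32 = 201.88 kg
Feed B = 380 * 15 / 32 = 178.13 kg

201.88 kg


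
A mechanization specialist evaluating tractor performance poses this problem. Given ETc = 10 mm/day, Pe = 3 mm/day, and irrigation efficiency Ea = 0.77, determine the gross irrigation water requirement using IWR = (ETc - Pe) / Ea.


IWR = (ETc - Pe) / Ea
    = (10 - 3) / 0.77
    = 7 / 0.77
    = 9.09 mm/day
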